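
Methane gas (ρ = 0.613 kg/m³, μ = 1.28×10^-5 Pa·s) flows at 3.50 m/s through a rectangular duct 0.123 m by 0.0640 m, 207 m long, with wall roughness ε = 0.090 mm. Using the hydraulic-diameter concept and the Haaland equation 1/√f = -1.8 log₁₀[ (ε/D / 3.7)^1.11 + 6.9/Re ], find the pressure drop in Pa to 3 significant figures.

ΔP ≈ 275 Pa

Hydraulic diameter D_h = 4A/P = 4·(0.123·0.064)/(2·(0.123+0.064)) = 0.03149/0.374 = 0.08419 m.
Re = ρVD_h/μ = 0.613·3.5·0.08419/1.28e-05 = 1.411e+04.
ε/D_h = 9e-05/0.08419 = 0.00107; Haaland gives 1/√f = -1.8 log₁₀[0.000118+0.000489] = 5.79, so f = 0.02982.
ΔP = f(L/D_h)(ρV²/2) = 0.02982·207/0.08419·3.755 = 275.3 Pa.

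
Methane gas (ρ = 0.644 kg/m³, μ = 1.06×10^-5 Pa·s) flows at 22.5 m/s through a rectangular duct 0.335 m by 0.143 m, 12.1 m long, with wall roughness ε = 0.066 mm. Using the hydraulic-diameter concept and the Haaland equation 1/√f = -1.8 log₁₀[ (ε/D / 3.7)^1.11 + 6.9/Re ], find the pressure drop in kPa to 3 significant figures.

Hydraulic diameter D_h = 4A/P = 4·(0.335·0.143)/(2·(0.335+0.143)) = 0.1916/0.956 = 0.2004 m.
Re = ρVD_h/μ = 0.644·22.5·0.2004/1.06e-05 = 2.74e+05.
ε/D_h = 6.6e-05/0.2004 = 0.000329; Haaland gives 1/√f = -1.8 log₁₀[3.19e-05+2.52e-05] = 7.638, so f = 0.01714.
ΔP = f(L/D_h)(ρV²/2) = 0.01714·12.1/0.2004·163 = 168.7 Pa.
ΔP = 0.169 kPa.

ΔP ≈ 0.169 kPa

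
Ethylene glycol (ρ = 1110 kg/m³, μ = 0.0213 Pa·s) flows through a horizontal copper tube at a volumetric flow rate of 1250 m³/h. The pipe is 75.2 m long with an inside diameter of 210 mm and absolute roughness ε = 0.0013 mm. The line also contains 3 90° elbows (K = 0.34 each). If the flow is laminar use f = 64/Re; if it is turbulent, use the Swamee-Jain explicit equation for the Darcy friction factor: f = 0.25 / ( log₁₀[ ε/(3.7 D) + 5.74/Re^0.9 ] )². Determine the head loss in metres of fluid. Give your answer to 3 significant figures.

h_f ≈ 37.4 m

Q = 1250 m³/h = 1250/3600 = 0.3472 m³/s.
Cross-sectional area A = πD²/4 = π(0.21)²/4 = 0.03464 m²; mean velocity V = Q/A = 0.3472/0.03464 = 10.02 m/s.
Reynolds number Re = ρVD/μ = 1110 · 10.02 · 0.21 / 0.0213 = 1.097e+05.
Re > 4000 → turbulent. Relative roughness ε/D = 1.3e-06/0.21 = 6.19e-06. Swamee-Jain: f = 0.25/(log₁₀[6.19e-06/3.7 + 5.74/1.097e+05^0.9])² = 0.25/(log₁₀[1.67e-06 + 0.000167])² = 0.25/(-3.773)² = 0.01756.
Total minor-loss coefficient ΣK = 3·0.34 = 1.02.
ΔP = [f·L/D + ΣK]·(ρV²/2) = [0.01756·75.2/0.21 + 1.02]·(1110·10.02²/2) = [6.289 + 1.02]·5.578e+04 = 4.077e+05 Pa.
Head loss h_f = ΔP/(ρg) = 4.077e+05/(1110·9.81) = 37.4 m.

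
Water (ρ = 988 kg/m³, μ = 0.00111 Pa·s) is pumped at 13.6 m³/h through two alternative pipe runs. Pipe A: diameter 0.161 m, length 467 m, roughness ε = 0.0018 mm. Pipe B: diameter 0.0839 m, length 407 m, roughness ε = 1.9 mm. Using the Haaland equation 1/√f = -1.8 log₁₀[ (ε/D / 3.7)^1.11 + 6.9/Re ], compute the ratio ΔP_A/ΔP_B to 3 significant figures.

Pipe A: V = Q/A = 0.003778/0.02036 = 0.1856 m/s; Re = 2.659e+04; ε/D = 1.12e-05; Haaland → f = 0.02402; ΔP_A = f(L/D)(ρV²/2) = 1185 Pa.
Pipe B: V = Q/A = 0.003778/0.005529 = 0.6833 m/s; Re = 5.103e+04; ε/D = 0.0226; Haaland → f = 0.05183; ΔP_B = f(L/D)(ρV²/2) = 5.8e+04 Pa.
ΔP_A/ΔP_B = 1185/5.8e+04 = 0.0204.

ΔP_A/ΔP_B ≈ 0.0204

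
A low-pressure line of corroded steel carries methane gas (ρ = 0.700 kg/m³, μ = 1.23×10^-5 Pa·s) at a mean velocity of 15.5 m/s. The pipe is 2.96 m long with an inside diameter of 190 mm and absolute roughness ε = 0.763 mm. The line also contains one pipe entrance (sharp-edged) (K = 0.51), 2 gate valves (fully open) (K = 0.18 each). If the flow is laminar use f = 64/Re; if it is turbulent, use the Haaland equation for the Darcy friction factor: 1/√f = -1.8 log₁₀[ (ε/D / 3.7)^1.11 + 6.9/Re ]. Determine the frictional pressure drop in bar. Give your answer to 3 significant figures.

Reynolds number Re = ρVD/μ = 0.7 · 15.5 · 0.19 / 1.23e-05 = 1.676e+05.
Re > 4000 → turbulent. Relative roughness ε/D = 0.000763/0.19 = 0.00402. Haaland: 1/√f = -1.8 log₁₀[(0.00402/3.7)^1.11 + 6.9/1.676e+05] = -1.8 log₁₀[0.000512 + 4.12e-05] = 5.863, so f = 0.0291.
Total minor-loss coefficient ΣK = 1·0.51 + 2·0.18 = 0.87.
ΔP = [f·L/D + ΣK]·(ρV²/2) = [0.0291·2.96/0.19 + 0.87]·(0.7·15.5²/2) = [0.4533 + 0.87]·84.09 = 111.3 Pa.
ΔP = 111.3 Pa = 0.00111 bar.

ΔP ≈ 0.00111 bar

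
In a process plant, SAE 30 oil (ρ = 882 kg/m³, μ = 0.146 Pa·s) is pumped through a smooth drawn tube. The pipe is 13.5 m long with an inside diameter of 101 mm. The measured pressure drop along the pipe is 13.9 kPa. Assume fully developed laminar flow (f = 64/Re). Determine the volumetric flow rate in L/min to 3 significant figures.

For laminar flow, f = 64/Re with Re = ρVD/μ, so Darcy-Weisbach reduces to ΔP = 32μLV/D². Solving for V: V = ΔP·D²/(32μL) = 1.39e+04·(0.101)²/(32·0.146·13.5) = 2.248 m/s.
Check: Re = ρVD/μ = 882·2.248·0.101/0.146 = 1372 < 2300, so the laminar assumption holds.
Q = V·A = 2.248·(π/4·0.101²) = 0.01801 m³/s = 1080 L/min.

Q ≈ 1080 L/min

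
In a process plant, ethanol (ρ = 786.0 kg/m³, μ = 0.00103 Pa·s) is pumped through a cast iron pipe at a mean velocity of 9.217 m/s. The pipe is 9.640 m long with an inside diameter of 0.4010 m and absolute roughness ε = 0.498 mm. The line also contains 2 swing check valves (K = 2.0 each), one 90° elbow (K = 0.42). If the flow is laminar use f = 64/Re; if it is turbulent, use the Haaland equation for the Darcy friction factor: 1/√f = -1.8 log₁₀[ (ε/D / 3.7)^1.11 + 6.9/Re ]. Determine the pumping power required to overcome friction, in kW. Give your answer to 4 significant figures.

Reynolds number Re = ρVD/μ = 786 · 9.217 · 0.401 / 0.00103 = 2.82e+06.
Re > 4000 → turbulent. Relative roughness ε/D = 0.000498/0.401 = 0.00124. Haaland: 1/√f = -1.8 log₁₀[(0.00124/3.7)^1.11 + 6.9/2.82e+06] = -1.8 log₁₀[0.000139 + 2.45e-06] = 6.928, so f = 0.02084.
Total minor-loss coefficient ΣK = 2·2 + 1·0.42 = 4.42.
ΔP = [f·L/D + ΣK]·(ρV²/2) = [0.02084·9.64/0.401 + 4.42]·(786·9.217²/2) = [0.5009 + 4.42]·3.339e+04 = 1.643e+05 Pa.
Q = V·A = 9.217·0.1263 = 1.164 m³/s.
Pumping power P = QΔP = 1.164·1.643e+05 = 191240 W = 191.2 kW.

P ≈ 191.2 kW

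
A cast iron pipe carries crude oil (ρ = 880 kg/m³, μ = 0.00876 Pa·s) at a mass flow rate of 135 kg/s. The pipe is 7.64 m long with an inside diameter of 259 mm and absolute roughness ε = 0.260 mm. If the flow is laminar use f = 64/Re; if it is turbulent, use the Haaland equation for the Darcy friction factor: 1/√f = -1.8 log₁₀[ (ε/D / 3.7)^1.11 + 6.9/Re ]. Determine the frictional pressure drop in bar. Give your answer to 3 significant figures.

ΔP ≈ 0.0249 bar

A = πD²/4 = π(0.259)²/4 = 0.05269 m²; mean velocity V = ṁ/(ρA) = 135/(880 · 0.05269) = 2.912 m/s.
Reynolds number Re = ρVD/μ = 880 · 2.912 · 0.259 / 0.00876 = 7.576e+04.
Re > 4000 → turbulent. Relative roughness ε/D = 0.00026/0.259 = 0.001. Haaland: 1/√f = -1.8 log₁₀[(0.001/3.7)^1.11 + 6.9/7.576e+04] = -1.8 log₁₀[0.00011 + 9.11e-05] = 6.654, so f = 0.02258.
Darcy-Weisbach: ΔP = f(L/D)(ρV²/2) = 0.02258·(7.64/0.259)·(880·2.912²/2) = 0.02258·29.5·3731 = 2485 Pa.
ΔP = 2485 Pa = 0.0249 bar.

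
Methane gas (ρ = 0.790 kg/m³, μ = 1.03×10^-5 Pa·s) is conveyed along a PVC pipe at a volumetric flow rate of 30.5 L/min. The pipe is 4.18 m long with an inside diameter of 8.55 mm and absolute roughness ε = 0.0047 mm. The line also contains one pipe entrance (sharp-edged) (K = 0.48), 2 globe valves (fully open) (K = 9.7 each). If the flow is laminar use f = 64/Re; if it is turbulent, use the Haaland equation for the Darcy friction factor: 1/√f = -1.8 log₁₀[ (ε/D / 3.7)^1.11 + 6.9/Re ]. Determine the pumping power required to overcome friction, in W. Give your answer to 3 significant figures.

Q = 30.5 L/min = 30.5/60000 = 0.0005083 m³/s.
Cross-sectional area A = πD²/4 = π(0.00855)²/4 = 5.741e-05 m²; mean velocity V = Q/A = 0.0005083/5.741e-05 = 8.854 m/s.
Reynolds number Re = ρVD/μ = 0.79 · 8.854 · 0.00855 / 1.03e-05 = 5806.
Re > 4000 → turbulent. Relative roughness ε/D = 4.7e-06/0.00855 = 0.00055. Haaland: 1/√f = -1.8 log₁₀[(0.00055/3.7)^1.11 + 6.9/5806] = -1.8 log₁₀[5.63e-05 + 0.00119] = 5.229, so f = 0.03658.
Total minor-loss coefficient ΣK = 1·0.48 + 2·9.7 = 19.9.
ΔP = [f·L/D + ΣK]·(ρV²/2) = [0.03658·4.18/0.00855 + 19.9]·(0.79·8.854²/2) = [17.88 + 19.9]·30.96 = 1169 Pa.
Pumping power P = QΔP = 0.0005083·1169 = 0.5944 W = 0.594 W.

P ≈ 0.594 W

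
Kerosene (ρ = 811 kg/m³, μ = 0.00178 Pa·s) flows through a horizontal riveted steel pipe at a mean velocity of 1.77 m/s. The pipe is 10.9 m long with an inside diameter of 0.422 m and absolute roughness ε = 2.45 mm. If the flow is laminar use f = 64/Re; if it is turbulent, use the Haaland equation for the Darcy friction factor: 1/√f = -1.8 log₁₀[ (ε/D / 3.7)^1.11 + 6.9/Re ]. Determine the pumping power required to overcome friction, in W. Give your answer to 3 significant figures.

Reynolds number Re = ρVD/μ = 811 · 1.77 · 0.422 / 0.00178 = 3.403e+05.
Re > 4000 → turbulent. Relative roughness ε/D = 0.00245/0.422 = 0.00581. Haaland: 1/√f = -1.8 log₁₀[(0.00581/3.7)^1.11 + 6.9/3.403e+05] = -1.8 log₁₀[0.000771 + 2.03e-05] = 5.583, so f = 0.03208.
Darcy-Weisbach: ΔP = f(L/D)(ρV²/2) = 0.03208·(10.9/0.422)·(811·1.77²/2) = 0.03208·25.83·1270 = 1053 Pa.
Q = V·A = 1.77·0.1399 = 0.2476 m³/s.
Pumping power P = QΔP = 0.2476·1053 = 260.6 W = 261 W.

P ≈ 261 W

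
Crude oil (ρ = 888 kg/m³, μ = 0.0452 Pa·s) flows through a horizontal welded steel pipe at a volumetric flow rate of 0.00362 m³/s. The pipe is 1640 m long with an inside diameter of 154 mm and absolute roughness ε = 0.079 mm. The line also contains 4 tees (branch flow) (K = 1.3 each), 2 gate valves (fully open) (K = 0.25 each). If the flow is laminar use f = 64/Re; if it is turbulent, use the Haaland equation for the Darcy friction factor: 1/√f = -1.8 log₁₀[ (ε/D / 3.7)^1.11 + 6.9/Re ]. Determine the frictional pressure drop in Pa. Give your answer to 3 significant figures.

ΔP ≈ 19500 Pa

Cross-sectional area A = πD²/4 = π(0.154)²/4 = 0.01863 m²; mean velocity V = Q/A = 0.00362/0.01863 = 0.1943 m/s.
Reynolds number Re = ρVD/μ = 888 · 0.1943 · 0.154 / 0.0452 = 588.
Re < 2300 → laminar flow, so f = 64/Re = 64/588 = 0.1088 (the turbulent correlation is not needed).
Total minor-loss coefficient ΣK = 4·1.3 + 2·0.25 = 5.7.
ΔP = [f·L/D + ΣK]·(ρV²/2) = [0.1088·1640/0.154 + 5.7]·(888·0.1943²/2) = [1159 + 5.7]·16.77 = 1.953e+04 Pa.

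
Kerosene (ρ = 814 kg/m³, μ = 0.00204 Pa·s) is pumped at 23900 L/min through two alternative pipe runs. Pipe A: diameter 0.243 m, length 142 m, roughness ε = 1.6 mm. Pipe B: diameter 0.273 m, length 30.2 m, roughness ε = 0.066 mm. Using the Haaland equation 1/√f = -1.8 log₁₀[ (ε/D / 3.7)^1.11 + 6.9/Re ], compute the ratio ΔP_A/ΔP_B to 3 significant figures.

ΔP_A/ΔP_B ≈ 18.3

Pipe A: V = Q/A = 0.3983/0.04638 = 8.589 m/s; Re = 8.328e+05; ε/D = 0.00658; Haaland → f = 0.03322; ΔP_A = f(L/D)(ρV²/2) = 5.829e+05 Pa.
Pipe B: V = Q/A = 0.3983/0.05853 = 6.805 m/s; Re = 7.413e+05; ε/D = 0.000242; Haaland → f = 0.01527; ΔP_B = f(L/D)(ρV²/2) = 3.184e+04 Pa.
ΔP_A/ΔP_B = 5.829e+05/3.184e+04 = 18.3.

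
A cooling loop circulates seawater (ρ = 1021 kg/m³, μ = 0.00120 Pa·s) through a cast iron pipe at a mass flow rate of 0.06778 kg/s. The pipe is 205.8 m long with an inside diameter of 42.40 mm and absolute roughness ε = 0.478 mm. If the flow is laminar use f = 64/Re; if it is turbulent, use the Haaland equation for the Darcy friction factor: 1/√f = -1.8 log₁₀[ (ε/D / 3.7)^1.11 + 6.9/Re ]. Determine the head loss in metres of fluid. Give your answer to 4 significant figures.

h_f ≈ 0.02063 m

A = πD²/4 = π(0.0424)²/4 = 0.001412 m²; mean velocity V = ṁ/(ρA) = 0.06778/(1021 · 0.001412) = 0.04702 m/s.
Reynolds number Re = ρVD/μ = 1021 · 0.04702 · 0.0424 / 0.0012 = 1696.
Re < 2300 → laminar flow, so f = 64/Re = 64/1696 = 0.03773 (the turbulent correlation is not needed).
Darcy-Weisbach: ΔP = f(L/D)(ρV²/2) = 0.03773·(205.8/0.0424)·(1021·0.04702²/2) = 0.03773·4854·1.129 = 206.7 Pa.
Head loss h_f = ΔP/(ρg) = 206.7/(1021·9.81) = 0.02063 m.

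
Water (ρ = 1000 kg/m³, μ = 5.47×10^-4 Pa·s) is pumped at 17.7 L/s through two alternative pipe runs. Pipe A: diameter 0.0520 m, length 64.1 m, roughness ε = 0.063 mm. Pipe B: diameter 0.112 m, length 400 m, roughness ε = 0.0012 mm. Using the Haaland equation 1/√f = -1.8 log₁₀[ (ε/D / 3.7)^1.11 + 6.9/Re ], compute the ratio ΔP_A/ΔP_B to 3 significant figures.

ΔP_A/ΔP_B ≈ 11.2

Pipe A: V = Q/A = 0.0177/0.002124 = 8.334 m/s; Re = 7.923e+05; ε/D = 0.00121; Haaland → f = 0.02092; ΔP_A = f(L/D)(ρV²/2) = 8.956e+05 Pa.
Pipe B: V = Q/A = 0.0177/0.009852 = 1.797 m/s; Re = 3.679e+05; ε/D = 1.07e-05; Haaland → f = 0.01391; ΔP_B = f(L/D)(ρV²/2) = 8.017e+04 Pa.
ΔP_A/ΔP_B = 8.956e+05/8.017e+04 = 11.2.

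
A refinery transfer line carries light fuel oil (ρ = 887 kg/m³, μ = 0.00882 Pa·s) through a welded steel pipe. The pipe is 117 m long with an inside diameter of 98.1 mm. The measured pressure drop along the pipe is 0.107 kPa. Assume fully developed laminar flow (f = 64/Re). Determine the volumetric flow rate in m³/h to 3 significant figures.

Q ≈ 0.848 m³/h

For laminar flow, f = 64/Re with Re = ρVD/μ, so Darcy-Weisbach reduces to ΔP = 32μLV/D². Solving for V: V = ΔP·D²/(32μL) = 107·(0.0981)²/(32·0.00882·117) = 0.03118 m/s.
Check: Re = ρVD/μ = 887·0.03118·0.0981/0.00882 = 307.6 < 2300, so the laminar assumption holds.
Q = V·A = 0.03118·(π/4·0.0981²) = 0.0002357 m³/s = 0.848 m³/h.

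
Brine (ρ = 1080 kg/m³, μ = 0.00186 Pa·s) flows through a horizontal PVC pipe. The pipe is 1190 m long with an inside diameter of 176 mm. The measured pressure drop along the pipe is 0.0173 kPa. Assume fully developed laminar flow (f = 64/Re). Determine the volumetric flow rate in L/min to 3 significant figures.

Q ≈ 11.0 L/min

For laminar flow, f = 64/Re with Re = ρVD/μ, so Darcy-Weisbach reduces to ΔP = 32μLV/D². Solving for V: V = ΔP·D²/(32μL) = 17.3·(0.176)²/(32·0.00186·1190) = 0.007566 m/s.
Check: Re = ρVD/μ = 1080·0.007566·0.176/0.00186 = 773.2 < 2300, so the laminar assumption holds.
Q = V·A = 0.007566·(π/4·0.176²) = 0.0001841 m³/s = 11.0 L/min.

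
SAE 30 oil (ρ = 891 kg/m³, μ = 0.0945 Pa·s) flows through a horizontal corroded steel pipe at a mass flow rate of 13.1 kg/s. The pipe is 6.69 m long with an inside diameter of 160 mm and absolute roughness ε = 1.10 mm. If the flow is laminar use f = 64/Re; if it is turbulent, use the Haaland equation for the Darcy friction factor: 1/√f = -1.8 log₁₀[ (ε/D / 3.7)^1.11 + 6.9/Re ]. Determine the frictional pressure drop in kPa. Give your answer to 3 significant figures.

ΔP ≈ 0.578 kPa

A = πD²/4 = π(0.16)²/4 = 0.02011 m²; mean velocity V = ṁ/(ρA) = 13.1/(891 · 0.02011) = 0.7312 m/s.
Reynolds number Re = ρVD/μ = 891 · 0.7312 · 0.16 / 0.0945 = 1103.
Re < 2300 → laminar flow, so f = 64/Re = 64/1103 = 0.05802 (the turbulent correlation is not needed).
Darcy-Weisbach: ΔP = f(L/D)(ρV²/2) = 0.05802·(6.69/0.16)·(891·0.7312²/2) = 0.05802·41.81·238.2 = 577.9 Pa.
ΔP = 577.9 Pa = 0.578 kPa.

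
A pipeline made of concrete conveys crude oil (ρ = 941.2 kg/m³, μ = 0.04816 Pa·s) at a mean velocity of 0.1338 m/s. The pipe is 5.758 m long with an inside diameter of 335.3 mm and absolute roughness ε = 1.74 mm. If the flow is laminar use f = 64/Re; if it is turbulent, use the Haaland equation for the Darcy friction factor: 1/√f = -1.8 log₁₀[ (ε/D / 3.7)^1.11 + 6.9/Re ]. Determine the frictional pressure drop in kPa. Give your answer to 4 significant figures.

Reynolds number Re = ρVD/μ = 941.2 · 0.1338 · 0.3353 / 0.0482 = 876.8.
Re < 2300 → laminar flow, so f = 64/Re = 64/876.8 = 0.073 (the turbulent correlation is not needed).
Darcy-Weisbach: ΔP = f(L/D)(ρV²/2) = 0.073·(5.758/0.3353)·(941.2·0.1338²/2) = 0.073·17.17·8.425 = 10.56 Pa.
ΔP = 10.56 Pa = 0.01056 kPa.

ΔP ≈ 0.01056 kPa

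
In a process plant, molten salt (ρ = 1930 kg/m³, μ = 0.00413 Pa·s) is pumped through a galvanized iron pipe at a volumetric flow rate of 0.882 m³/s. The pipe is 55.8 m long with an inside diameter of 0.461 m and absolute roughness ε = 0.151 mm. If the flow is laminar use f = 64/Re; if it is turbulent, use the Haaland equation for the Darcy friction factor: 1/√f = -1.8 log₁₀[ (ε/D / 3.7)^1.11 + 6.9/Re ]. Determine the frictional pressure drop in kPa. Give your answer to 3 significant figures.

Cross-sectional area A = πD²/4 = π(0.461)²/4 = 0.1669 m²; mean velocity V = Q/A = 0.882/0.1669 = 5.284 m/s.
Reynolds number Re = ρVD/μ = 1930 · 5.284 · 0.461 / 0.00413 = 1.138e+06.
Re > 4000 → turbulent. Relative roughness ε/D = 0.000151/0.461 = 0.000328. Haaland: 1/√f = -1.8 log₁₀[(0.000328/3.7)^1.11 + 6.9/1.138e+06] = -1.8 log₁₀[3.17e-05 + 6.06e-06] = 7.961, so f = 0.01578.
Darcy-Weisbach: ΔP = f(L/D)(ρV²/2) = 0.01578·(55.8/0.461)·(1930·5.284²/2) = 0.01578·121·2.695e+04 = 5.146e+04 Pa.
ΔP = 5.146e+04 Pa = 51.5 kPa.

ΔP ≈ 51.5 kPa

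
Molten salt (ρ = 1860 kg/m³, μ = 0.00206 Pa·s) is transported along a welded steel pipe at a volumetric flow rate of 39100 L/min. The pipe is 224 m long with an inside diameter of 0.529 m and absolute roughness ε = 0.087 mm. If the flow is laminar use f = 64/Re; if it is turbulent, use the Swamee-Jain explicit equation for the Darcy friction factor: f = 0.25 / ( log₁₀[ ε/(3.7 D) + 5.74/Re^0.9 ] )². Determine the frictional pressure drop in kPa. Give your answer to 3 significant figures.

Q = 39100 L/min = 39100/60000 = 0.6517 m³/s.
Cross-sectional area A = πD²/4 = π(0.529)²/4 = 0.2198 m²; mean velocity V = Q/A = 0.6517/0.2198 = 2.965 m/s.
Reynolds number Re = ρVD/μ = 1860 · 2.965 · 0.529 / 0.00206 = 1.416e+06.
Re > 4000 → turbulent. Relative roughness ε/D = 8.7e-05/0.529 = 0.000164. Swamee-Jain: f = 0.25/(log₁₀[0.000164/3.7 + 5.74/1.416e+06^0.9])² = 0.25/(log₁₀[4.44e-05 + 1.67e-05])² = 0.25/(-4.214)² = 0.01408.
Darcy-Weisbach: ΔP = f(L/D)(ρV²/2) = 0.01408·(224/0.529)·(1860·2.965²/2) = 0.01408·423.4·8176 = 4.875e+04 Pa.
ΔP = 4.875e+04 Pa = 48.7 kPa.

ΔP ≈ 48.7 kPa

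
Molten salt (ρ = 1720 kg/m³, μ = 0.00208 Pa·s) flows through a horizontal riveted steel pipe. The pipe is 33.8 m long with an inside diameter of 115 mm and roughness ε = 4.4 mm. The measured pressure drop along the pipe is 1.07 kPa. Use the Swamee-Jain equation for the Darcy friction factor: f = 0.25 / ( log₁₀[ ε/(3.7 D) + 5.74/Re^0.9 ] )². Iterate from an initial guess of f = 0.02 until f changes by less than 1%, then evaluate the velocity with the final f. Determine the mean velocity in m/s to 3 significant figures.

V ≈ 0.255 m/s

Rearranging Darcy-Weisbach: V = √(2·ΔP·D/(f·L·ρ)). With ε/D = 0.0044/0.115 = 0.0383, iterate starting from f = 0.02:
  f = 0.02 → V = √(2·1070·0.115/(0.02·33.8·1720)) = 0.4601 m/s; Re = ρVD/μ = 4.375e+04; f → 0.06444
  f = 0.06444 → V = 0.2563 m/s; Re = 2.437e+04; f → 0.06514
  f = 0.06514 → V = 0.2549 m/s; Re = 2.424e+04; f → 0.06514
Converged (Δf/f < 1%). With the final f = 0.06514: V = √(2·1070·0.115/(0.06514·33.8·1720)) = 0.2549 m/s.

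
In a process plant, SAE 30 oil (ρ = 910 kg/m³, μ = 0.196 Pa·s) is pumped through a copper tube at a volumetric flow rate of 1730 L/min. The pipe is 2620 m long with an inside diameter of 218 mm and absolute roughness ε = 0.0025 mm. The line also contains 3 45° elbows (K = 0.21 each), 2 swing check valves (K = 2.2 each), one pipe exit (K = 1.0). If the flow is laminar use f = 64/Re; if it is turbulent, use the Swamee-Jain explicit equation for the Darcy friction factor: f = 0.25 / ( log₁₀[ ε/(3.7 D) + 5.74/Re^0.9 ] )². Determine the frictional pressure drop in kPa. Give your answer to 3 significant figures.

ΔP ≈ 269 kPa

Q = 1730 L/min = 1730/60000 = 0.02883 m³/s.
Cross-sectional area A = πD²/4 = π(0.218)²/4 = 0.03733 m²; mean velocity V = Q/A = 0.02883/0.03733 = 0.7725 m/s.
Reynolds number Re = ρVD/μ = 910 · 0.7725 · 0.218 / 0.196 = 781.9.
Re < 2300 → laminar flow, so f = 64/Re = 64/781.9 = 0.08186 (the turbulent correlation is not needed).
Total minor-loss coefficient ΣK = 3·0.21 + 2·2.2 + 1·1 = 6.03.
ΔP = [f·L/D + ΣK]·(ρV²/2) = [0.08186·2620/0.218 + 6.03]·(910·0.7725²/2) = [983.8 + 6.03]·271.5 = 2.687e+05 Pa.
ΔP = 2.687e+05 Pa = 269 kPa.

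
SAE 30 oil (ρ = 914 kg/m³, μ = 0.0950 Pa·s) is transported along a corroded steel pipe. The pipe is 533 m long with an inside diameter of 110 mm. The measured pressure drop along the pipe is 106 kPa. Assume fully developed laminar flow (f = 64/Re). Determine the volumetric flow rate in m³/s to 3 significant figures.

For laminar flow, f = 64/Re with Re = ρVD/μ, so Darcy-Weisbach reduces to ΔP = 32μLV/D². Solving for V: V = ΔP·D²/(32μL) = 1.06e+05·(0.11)²/(32·0.095·533) = 0.7916 m/s.
Check: Re = ρVD/μ = 914·0.7916·0.11/0.095 = 837.7 < 2300, so the laminar assumption holds.
Q = V·A = 0.7916·(π/4·0.11²) = 0.007523 m³/s = 0.00752 m³/s.

Q ≈ 0.00752 m³/s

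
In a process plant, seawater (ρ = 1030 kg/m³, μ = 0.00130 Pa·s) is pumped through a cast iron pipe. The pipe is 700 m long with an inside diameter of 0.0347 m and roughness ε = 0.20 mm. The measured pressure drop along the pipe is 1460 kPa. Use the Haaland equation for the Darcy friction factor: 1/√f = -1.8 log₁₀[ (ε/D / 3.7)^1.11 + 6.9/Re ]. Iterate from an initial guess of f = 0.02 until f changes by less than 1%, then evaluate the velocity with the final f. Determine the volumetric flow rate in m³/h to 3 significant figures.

Rearranging Darcy-Weisbach: V = √(2·ΔP·D/(f·L·ρ)). With ε/D = 0.0002/0.0347 = 0.00576, iterate starting from f = 0.02:
  f = 0.02 → V = √(2·1.46e+06·0.0347/(0.02·700·1030)) = 2.651 m/s; Re = ρVD/μ = 7.288e+04; f → 0.03284
  f = 0.03284 → V = 2.069 m/s; Re = 5.687e+04; f → 0.03313
Converged (Δf/f < 1%). With the final f = 0.03313: V = √(2·1.46e+06·0.0347/(0.03313·700·1030)) = 2.06 m/s.
Q = V·A = 2.06·(π/4·0.0347²) = 0.001948 m³/s = 7.01 m³/h.

Q ≈ 7.01 m³/h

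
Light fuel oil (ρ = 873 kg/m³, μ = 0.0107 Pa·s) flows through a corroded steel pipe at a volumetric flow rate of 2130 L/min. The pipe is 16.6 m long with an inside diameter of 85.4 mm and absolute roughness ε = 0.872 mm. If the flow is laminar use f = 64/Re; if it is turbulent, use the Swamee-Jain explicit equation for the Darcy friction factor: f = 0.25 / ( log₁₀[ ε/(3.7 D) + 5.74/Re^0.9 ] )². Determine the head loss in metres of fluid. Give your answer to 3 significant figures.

Q = 2130 L/min = 2130/60000 = 0.0355 m³/s.
Cross-sectional area A = πD²/4 = π(0.0854)²/4 = 0.005728 m²; mean velocity V = Q/A = 0.0355/0.005728 = 6.198 m/s.
Reynolds number Re = ρVD/μ = 873 · 6.198 · 0.0854 / 0.0107 = 4.318e+04.
Re > 4000 → turbulent. Relative roughness ε/D = 0.000872/0.0854 = 0.0102. Swamee-Jain: f = 0.25/(log₁₀[0.0102/3.7 + 5.74/4.318e+04^0.9])² = 0.25/(log₁₀[0.00276 + 0.000386])² = 0.25/(-2.502)² = 0.03993.
Darcy-Weisbach: ΔP = f(L/D)(ρV²/2) = 0.03993·(16.6/0.0854)·(873·6.198²/2) = 0.03993·194.4·1.677e+04 = 1.301e+05 Pa.
Head loss h_f = ΔP/(ρg) = 1.301e+05/(873·9.81) = 15.2 m.

h_f ≈ 15.2 m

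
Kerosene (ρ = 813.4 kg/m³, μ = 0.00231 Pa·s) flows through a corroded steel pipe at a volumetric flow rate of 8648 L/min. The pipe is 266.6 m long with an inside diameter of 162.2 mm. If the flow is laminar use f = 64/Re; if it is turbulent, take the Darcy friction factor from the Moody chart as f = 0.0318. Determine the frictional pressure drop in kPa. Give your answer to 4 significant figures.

ΔP ≈ 1034 kPa

Q = 8648 L/min = 8648/60000 = 0.1441 m³/s.
Cross-sectional area A = πD²/4 = π(0.1622)²/4 = 0.02066 m²; mean velocity V = Q/A = 0.1441/0.02066 = 6.975 m/s.
Reynolds number Re = ρVD/μ = 813.4 · 6.975 · 0.1622 / 0.00231 = 3.984e+05.
Re > 4000 → turbulent; use the Moody-chart value f = 0.0318.
Darcy-Weisbach: ΔP = f(L/D)(ρV²/2) = 0.0318·(266.6/0.1622)·(813.4·6.975²/2) = 0.0318·1644·1.979e+04 = 1.034e+06 Pa.
ΔP = 1.034e+06 Pa = 1034 kPa.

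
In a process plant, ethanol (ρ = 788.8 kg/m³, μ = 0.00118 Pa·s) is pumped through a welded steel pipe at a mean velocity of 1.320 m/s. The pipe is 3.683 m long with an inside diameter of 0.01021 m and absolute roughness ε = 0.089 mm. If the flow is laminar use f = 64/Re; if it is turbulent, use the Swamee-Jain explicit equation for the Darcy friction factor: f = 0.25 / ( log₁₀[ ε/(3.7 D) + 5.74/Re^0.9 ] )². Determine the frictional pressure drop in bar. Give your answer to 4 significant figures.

Reynolds number Re = ρVD/μ = 788.8 · 1.32 · 0.01021 / 0.00118 = 9009.
Re > 4000 → turbulent. Relative roughness ε/D = 8.9e-05/0.01021 = 0.00872. Swamee-Jain: f = 0.25/(log₁₀[0.00872/3.7 + 5.74/9009^0.9])² = 0.25/(log₁₀[0.00236 + 0.00158])² = 0.25/(-2.405)² = 0.04324.
Darcy-Weisbach: ΔP = f(L/D)(ρV²/2) = 0.04324·(3.683/0.01021)·(788.8·1.32²/2) = 0.04324·360.7·687.2 = 1.072e+04 Pa.
ΔP = 1.072e+04 Pa = 0.1072 bar.

ΔP ≈ 0.1072 bar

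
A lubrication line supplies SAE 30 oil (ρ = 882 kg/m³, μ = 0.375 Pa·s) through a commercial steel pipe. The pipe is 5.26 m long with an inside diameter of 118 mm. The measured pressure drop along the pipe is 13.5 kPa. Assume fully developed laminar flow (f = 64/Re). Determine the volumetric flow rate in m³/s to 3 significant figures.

Q ≈ 0.0326 m³/s

For laminar flow, f = 64/Re with Re = ρVD/μ, so Darcy-Weisbach reduces to ΔP = 32μLV/D². Solving for V: V = ΔP·D²/(32μL) = 1.35e+04·(0.118)²/(32·0.375·5.26) = 2.978 m/s.
Check: Re = ρVD/μ = 882·2.978·0.118/0.375 = 826.5 < 2300, so the laminar assumption holds.
Q = V·A = 2.978·(π/4·0.118²) = 0.03257 m³/s = 0.0326 m³/s.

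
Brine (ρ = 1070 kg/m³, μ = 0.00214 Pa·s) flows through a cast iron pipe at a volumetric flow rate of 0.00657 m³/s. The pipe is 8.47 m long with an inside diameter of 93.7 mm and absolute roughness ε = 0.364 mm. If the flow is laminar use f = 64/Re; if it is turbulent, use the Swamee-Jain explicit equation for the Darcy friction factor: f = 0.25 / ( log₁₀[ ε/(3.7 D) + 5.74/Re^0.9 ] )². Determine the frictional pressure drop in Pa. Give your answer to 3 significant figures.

ΔP ≈ 1350 Pa

Cross-sectional area A = πD²/4 = π(0.0937)²/4 = 0.006896 m²; mean velocity V = Q/A = 0.00657/0.006896 = 0.9528 m/s.
Reynolds number Re = ρVD/μ = 1070 · 0.9528 · 0.0937 / 0.00214 = 4.464e+04.
Re > 4000 → turbulent. Relative roughness ε/D = 0.000364/0.0937 = 0.00388. Swamee-Jain: f = 0.25/(log₁₀[0.00388/3.7 + 5.74/4.464e+04^0.9])² = 0.25/(log₁₀[0.00105 + 0.000375])² = 0.25/(-2.846)² = 0.03086.
Darcy-Weisbach: ΔP = f(L/D)(ρV²/2) = 0.03086·(8.47/0.0937)·(1070·0.9528²/2) = 0.03086·90.39·485.7 = 1355 Pa.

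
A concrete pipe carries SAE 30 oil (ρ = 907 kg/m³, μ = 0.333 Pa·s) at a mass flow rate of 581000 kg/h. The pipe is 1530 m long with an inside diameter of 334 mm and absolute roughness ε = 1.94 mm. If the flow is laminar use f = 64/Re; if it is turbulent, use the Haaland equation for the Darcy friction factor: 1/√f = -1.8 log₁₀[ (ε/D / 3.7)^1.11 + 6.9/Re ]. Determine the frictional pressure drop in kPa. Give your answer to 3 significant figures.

ΔP ≈ 297 kPa

ṁ = 581000 kg/h = 581000/3600 = 161.4 kg/s.
A = πD²/4 = π(0.334)²/4 = 0.08762 m²; mean velocity V = ṁ/(ρA) = 161.4/(907 · 0.08762) = 2.031 m/s.
Reynolds number Re = ρVD/μ = 907 · 2.031 · 0.334 / 0.333 = 1848.
Re < 2300 → laminar flow, so f = 64/Re = 64/1848 = 0.03464 (the turbulent correlation is not needed).
Darcy-Weisbach: ΔP = f(L/D)(ρV²/2) = 0.03464·(1530/0.334)·(907·2.031²/2) = 0.03464·4581·1870 = 2.968e+05 Pa.
ΔP = 2.968e+05 Pa = 297 kPa.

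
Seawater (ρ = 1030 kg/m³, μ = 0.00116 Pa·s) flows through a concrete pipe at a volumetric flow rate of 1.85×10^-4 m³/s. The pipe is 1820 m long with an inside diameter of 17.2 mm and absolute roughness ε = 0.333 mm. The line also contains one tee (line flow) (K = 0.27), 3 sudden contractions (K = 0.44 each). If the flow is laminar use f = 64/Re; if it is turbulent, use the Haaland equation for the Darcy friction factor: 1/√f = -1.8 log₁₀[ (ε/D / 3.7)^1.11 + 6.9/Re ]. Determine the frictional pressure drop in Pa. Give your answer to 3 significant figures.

ΔP ≈ 1.77×10^6 Pa

Cross-sectional area A = πD²/4 = π(0.0172)²/4 = 0.0002324 m²; mean velocity V = Q/A = 0.000185/0.0002324 = 0.7962 m/s.
Reynolds number Re = ρVD/μ = 1030 · 0.7962 · 0.0172 / 0.00116 = 1.216e+04.
Re > 4000 → turbulent. Relative roughness ε/D = 0.000333/0.0172 = 0.0194. Haaland: 1/√f = -1.8 log₁₀[(0.0194/3.7)^1.11 + 6.9/1.216e+04] = -1.8 log₁₀[0.00294 + 0.000567] = 4.42, so f = 0.05119.
Total minor-loss coefficient ΣK = 1·0.27 + 3·0.44 = 1.59.
ΔP = [f·L/D + ΣK]·(ρV²/2) = [0.05119·1820/0.0172 + 1.59]·(1030·0.7962²/2) = [5417 + 1.59]·326.5 = 1.769e+06 Pa.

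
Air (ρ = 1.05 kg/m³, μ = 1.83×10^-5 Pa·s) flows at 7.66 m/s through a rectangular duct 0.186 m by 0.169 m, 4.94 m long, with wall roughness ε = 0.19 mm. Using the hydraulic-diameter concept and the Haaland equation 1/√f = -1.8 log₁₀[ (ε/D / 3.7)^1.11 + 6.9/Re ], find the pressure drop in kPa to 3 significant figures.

ΔP ≈ 0.0195 kPa

Hydraulic diameter D_h = 4A/P = 4·(0.186·0.169)/(2·(0.186+0.169)) = 0.1257/0.71 = 0.1771 m.
Re = ρVD_h/μ = 1.05·7.66·0.1771/1.83e-05 = 7.783e+04.
ε/D_h = 0.00019/0.1771 = 0.00107; Haaland gives 1/√f = -1.8 log₁₀[0.000118+8.87e-05] = 6.631, so f = 0.02274.
ΔP = f(L/D_h)(ρV²/2) = 0.02274·4.94/0.1771·30.8 = 19.54 Pa.
ΔP = 0.0195 kPa.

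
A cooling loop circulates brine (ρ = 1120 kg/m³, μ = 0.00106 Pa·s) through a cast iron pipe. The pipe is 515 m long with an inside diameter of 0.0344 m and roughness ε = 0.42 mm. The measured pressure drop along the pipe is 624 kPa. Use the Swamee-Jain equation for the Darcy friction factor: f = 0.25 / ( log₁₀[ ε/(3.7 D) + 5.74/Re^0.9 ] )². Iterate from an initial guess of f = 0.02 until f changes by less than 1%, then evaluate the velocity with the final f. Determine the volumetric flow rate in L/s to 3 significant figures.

Rearranging Darcy-Weisbach: V = √(2·ΔP·D/(f·L·ρ)). With ε/D = 0.00042/0.0344 = 0.0122, iterate starting from f = 0.02:
  f = 0.02 → V = √(2·6.24e+05·0.0344/(0.02·515·1120)) = 1.929 m/s; Re = ρVD/μ = 7.012e+04; f → 0.04166
  f = 0.04166 → V = 1.337 m/s; Re = 4.859e+04; f → 0.04206
Converged (Δf/f < 1%). With the final f = 0.04206: V = √(2·6.24e+05·0.0344/(0.04206·515·1120)) = 1.33 m/s.
Q = V·A = 1.33·(π/4·0.0344²) = 0.001236 m³/s = 1.24 L/s.

Q ≈ 1.24 L/s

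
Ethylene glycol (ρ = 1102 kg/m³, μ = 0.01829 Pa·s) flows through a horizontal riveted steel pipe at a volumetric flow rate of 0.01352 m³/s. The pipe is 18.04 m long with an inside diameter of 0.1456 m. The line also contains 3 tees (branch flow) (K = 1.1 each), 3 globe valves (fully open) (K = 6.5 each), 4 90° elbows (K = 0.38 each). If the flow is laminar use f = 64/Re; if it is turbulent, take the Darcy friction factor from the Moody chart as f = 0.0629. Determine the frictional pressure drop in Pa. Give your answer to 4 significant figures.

ΔP ≈ 11670 Pa

Cross-sectional area A = πD²/4 = π(0.1456)²/4 = 0.01665 m²; mean velocity V = Q/A = 0.01352/0.01665 = 0.812 m/s.
Reynolds number Re = ρVD/μ = 1102 · 0.812 · 0.1456 / 0.0183 = 7123.
Re > 4000 → turbulent; use the Moody-chart value f = 0.0629.
Total minor-loss coefficient ΣK = 3·1.1 + 3·6.5 + 4·0.38 = 24.3.
ΔP = [f·L/D + ΣK]·(ρV²/2) = [0.0629·18.04/0.1456 + 24.3]·(1102·0.812²/2) = [7.793 + 24.3]·363.3 = 1.167e+04 Pa.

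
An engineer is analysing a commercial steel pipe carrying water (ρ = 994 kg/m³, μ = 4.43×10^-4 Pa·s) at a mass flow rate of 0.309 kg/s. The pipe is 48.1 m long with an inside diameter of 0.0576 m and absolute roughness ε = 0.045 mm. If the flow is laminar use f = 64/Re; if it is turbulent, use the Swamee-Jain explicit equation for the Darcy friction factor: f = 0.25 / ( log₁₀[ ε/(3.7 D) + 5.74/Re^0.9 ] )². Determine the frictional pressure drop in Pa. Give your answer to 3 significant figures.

ΔP ≈ 173 Pa

A = πD²/4 = π(0.0576)²/4 = 0.002606 m²; mean velocity V = ṁ/(ρA) = 0.309/(994 · 0.002606) = 0.1193 m/s.
Reynolds number Re = ρVD/μ = 994 · 0.1193 · 0.0576 / 0.000443 = 1.542e+04.
Re > 4000 → turbulent. Relative roughness ε/D = 4.5e-05/0.0576 = 0.000781. Swamee-Jain: f = 0.25/(log₁₀[0.000781/3.7 + 5.74/1.542e+04^0.9])² = 0.25/(log₁₀[0.000211 + 0.000977])² = 0.25/(-2.925)² = 0.02921.
Darcy-Weisbach: ΔP = f(L/D)(ρV²/2) = 0.02921·(48.1/0.0576)·(994·0.1193²/2) = 0.02921·835.1·7.073 = 172.6 Pa.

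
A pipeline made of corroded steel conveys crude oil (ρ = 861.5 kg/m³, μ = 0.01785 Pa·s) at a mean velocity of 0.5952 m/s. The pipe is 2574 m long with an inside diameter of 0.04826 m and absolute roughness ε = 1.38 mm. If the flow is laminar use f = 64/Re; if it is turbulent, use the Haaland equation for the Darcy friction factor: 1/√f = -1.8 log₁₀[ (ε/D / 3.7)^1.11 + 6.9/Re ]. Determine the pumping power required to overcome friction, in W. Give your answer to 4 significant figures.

Reynolds number Re = ρVD/μ = 861.5 · 0.5952 · 0.04826 / 0.0179 = 1386.
Re < 2300 → laminar flow, so f = 64/Re = 64/1386 = 0.04616 (the turbulent correlation is not needed).
Darcy-Weisbach: ΔP = f(L/D)(ρV²/2) = 0.04616·(2574/0.04826)·(861.5·0.5952²/2) = 0.04616·5.334e+04·152.6 = 3.757e+05 Pa.
Q = V·A = 0.5952·0.001829 = 0.001089 m³/s.
Pumping power P = QΔP = 0.001089·3.757e+05 = 409.08 W = 409.1 W.

P ≈ 409.1 W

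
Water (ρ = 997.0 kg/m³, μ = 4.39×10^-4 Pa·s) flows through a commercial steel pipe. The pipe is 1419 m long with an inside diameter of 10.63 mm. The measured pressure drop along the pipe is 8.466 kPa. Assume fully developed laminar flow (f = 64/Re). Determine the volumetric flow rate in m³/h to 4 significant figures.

For laminar flow, f = 64/Re with Re = ρVD/μ, so Darcy-Weisbach reduces to ΔP = 32μLV/D². Solving for V: V = ΔP·D²/(32μL) = 8466·(0.01063)²/(32·0.000439·1419) = 0.04799 m/s.
Check: Re = ρVD/μ = 997·0.04799·0.01063/0.000439 = 1159 < 2300, so the laminar assumption holds.
Q = V·A = 0.04799·(π/4·0.01063²) = 4.259e-06 m³/s = 0.01533 m³/h.

Q ≈ 0.01533 m³/h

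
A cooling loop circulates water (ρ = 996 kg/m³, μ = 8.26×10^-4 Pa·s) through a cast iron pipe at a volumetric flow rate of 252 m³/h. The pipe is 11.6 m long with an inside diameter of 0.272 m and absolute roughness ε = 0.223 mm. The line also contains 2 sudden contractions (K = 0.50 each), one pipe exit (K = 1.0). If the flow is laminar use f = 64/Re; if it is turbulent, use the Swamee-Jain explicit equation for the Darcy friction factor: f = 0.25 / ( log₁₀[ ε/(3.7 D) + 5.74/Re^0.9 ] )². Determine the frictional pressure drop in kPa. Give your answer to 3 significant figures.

ΔP ≈ 2.05 kPa

Q = 252 m³/h = 252/3600 = 0.07 m³/s.
Cross-sectional area A = πD²/4 = π(0.272)²/4 = 0.05811 m²; mean velocity V = Q/A = 0.07/0.05811 = 1.205 m/s.
Reynolds number Re = ρVD/μ = 996 · 1.205 · 0.272 / 0.000826 = 3.951e+05.
Re > 4000 → turbulent. Relative roughness ε/D = 0.000223/0.272 = 0.00082. Swamee-Jain: f = 0.25/(log₁₀[0.00082/3.7 + 5.74/3.951e+05^0.9])² = 0.25/(log₁₀[0.000222 + 5.27e-05])² = 0.25/(-3.562)² = 0.01971.
Total minor-loss coefficient ΣK = 2·0.5 + 1·1 = 2.
ΔP = [f·L/D + ΣK]·(ρV²/2) = [0.01971·11.6/0.272 + 2]·(996·1.205²/2) = [0.8404 + 2]·722.7 = 2053 Pa.
ΔP = 2053 Pa = 2.05 kPa.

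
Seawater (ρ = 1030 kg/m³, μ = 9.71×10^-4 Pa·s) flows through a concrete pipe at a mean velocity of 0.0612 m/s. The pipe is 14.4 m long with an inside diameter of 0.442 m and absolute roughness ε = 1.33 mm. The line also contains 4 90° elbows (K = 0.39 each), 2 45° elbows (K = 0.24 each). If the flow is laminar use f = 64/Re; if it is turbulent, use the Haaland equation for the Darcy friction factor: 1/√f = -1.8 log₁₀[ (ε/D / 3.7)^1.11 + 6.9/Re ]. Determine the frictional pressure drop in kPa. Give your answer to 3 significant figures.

Reynolds number Re = ρVD/μ = 1030 · 0.0612 · 0.442 / 0.000971 = 2.869e+04.
Re > 4000 → turbulent. Relative roughness ε/D = 0.00133/0.442 = 0.00301. Haaland: 1/√f = -1.8 log₁₀[(0.00301/3.7)^1.11 + 6.9/2.869e+04] = -1.8 log₁₀[0.000372 + 0.00024] = 5.783, so f = 0.0299.
Total minor-loss coefficient ΣK = 4·0.39 + 2·0.24 = 2.04.
ΔP = [f·L/D + ΣK]·(ρV²/2) = [0.0299·14.4/0.442 + 2.04]·(1030·0.0612²/2) = [0.974 + 2.04]·1.929 = 5.814 Pa.
ΔP = 5.814 Pa = 0.00581 kPa.

ΔP ≈ 0.00581 kPa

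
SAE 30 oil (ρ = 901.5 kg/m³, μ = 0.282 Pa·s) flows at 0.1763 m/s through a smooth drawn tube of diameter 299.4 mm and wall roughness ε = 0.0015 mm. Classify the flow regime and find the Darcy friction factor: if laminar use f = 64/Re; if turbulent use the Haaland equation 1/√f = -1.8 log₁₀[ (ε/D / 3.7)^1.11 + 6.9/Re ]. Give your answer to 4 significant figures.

f ≈ 0.3793

Re = ρVD/μ = 901.5·0.1763·0.2994/0.282 = 168.7.
Re < 2300 → laminar, so f = 64/Re = 0.3793 (roughness is irrelevant in laminar flow).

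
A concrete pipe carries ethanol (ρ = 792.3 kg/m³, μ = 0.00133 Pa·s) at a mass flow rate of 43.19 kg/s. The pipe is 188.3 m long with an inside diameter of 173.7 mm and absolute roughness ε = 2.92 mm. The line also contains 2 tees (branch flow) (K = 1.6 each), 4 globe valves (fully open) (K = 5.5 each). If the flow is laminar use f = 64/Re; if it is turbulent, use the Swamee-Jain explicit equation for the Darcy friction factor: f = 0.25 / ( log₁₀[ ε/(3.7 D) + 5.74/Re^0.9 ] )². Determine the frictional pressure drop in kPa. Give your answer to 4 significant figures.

A = πD²/4 = π(0.1737)²/4 = 0.0237 m²; mean velocity V = ṁ/(ρA) = 43.19/(792.3 · 0.0237) = 2.3 m/s.
Reynolds number Re = ρVD/μ = 792.3 · 2.3 · 0.1737 / 0.00133 = 2.38e+05.
Re > 4000 → turbulent. Relative roughness ε/D = 0.00292/0.1737 = 0.0168. Swamee-Jain: f = 0.25/(log₁₀[0.0168/3.7 + 5.74/2.38e+05^0.9])² = 0.25/(log₁₀[0.00454 + 8.32e-05])² = 0.25/(-2.335)² = 0.04586.
Total minor-loss coefficient ΣK = 2·1.6 + 4·5.5 = 25.2.
ΔP = [f·L/D + ΣK]·(ρV²/2) = [0.04586·188.3/0.1737 + 25.2]·(792.3·2.3²/2) = [49.72 + 25.2]·2096 = 1.571e+05 Pa.
ΔP = 1.571e+05 Pa = 157.1 kPa.

ΔP ≈ 157.1 kPa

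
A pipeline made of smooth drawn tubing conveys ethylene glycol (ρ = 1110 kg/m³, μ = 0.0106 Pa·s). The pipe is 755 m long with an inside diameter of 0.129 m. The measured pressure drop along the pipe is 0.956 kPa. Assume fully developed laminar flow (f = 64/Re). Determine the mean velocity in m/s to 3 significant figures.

For laminar flow, f = 64/Re with Re = ρVD/μ, so Darcy-Weisbach reduces to ΔP = 32μLV/D². Solving for V: V = ΔP·D²/(32μL) = 956·(0.129)²/(32·0.0106·755) = 0.06212 m/s.
Check: Re = ρVD/μ = 1110·0.06212·0.129/0.0106 = 839.2 < 2300, so the laminar assumption holds.

V ≈ 0.0621 m/s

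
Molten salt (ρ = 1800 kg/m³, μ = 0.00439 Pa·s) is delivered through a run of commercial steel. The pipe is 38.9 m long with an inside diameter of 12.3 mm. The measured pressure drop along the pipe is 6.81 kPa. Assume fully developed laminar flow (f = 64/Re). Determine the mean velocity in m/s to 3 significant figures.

V ≈ 0.189 m/s

For laminar flow, f = 64/Re with Re = ρVD/μ, so Darcy-Weisbach reduces to ΔP = 32μLV/D². Solving for V: V = ΔP·D²/(32μL) = 6810·(0.0123)²/(32·0.00439·38.9) = 0.1885 m/s.
Check: Re = ρVD/μ = 1800·0.1885·0.0123/0.00439 = 950.8 < 2300, so the laminar assumption holds.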